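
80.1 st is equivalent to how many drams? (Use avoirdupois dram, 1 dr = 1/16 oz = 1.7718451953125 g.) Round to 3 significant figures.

287000 dr

1 stone = 3584.00 dr.
Then 80.1 × 3584.00 ≈ 287000 dr.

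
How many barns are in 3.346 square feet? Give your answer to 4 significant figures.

1 square foot = 9.29030e+26 barns.
So 3.346 × 9.29030e+26 ≈ 3.109e+27 barn.

3.109e+27 barn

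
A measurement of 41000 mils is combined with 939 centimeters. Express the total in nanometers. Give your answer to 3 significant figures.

41000 mil = 1.04140e+9 nm and 939 cm = 9.39000e+9 nm.
1.04140e+9 + 9.39000e+9 ≈ 1.04e+10 nm.

1.04e+10 nanometers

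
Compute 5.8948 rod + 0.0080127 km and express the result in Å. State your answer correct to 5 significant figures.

3.7659 × 10^11 Å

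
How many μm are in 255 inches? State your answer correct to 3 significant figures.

6.48e+6 micrometers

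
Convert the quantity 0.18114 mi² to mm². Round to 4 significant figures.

1 square mile = 2.58999 × 10^12 square millimeters.
Then 0.18114 × 2.58999 × 10^12 ≈ 4.692 × 10^11 mm².

4.692 × 10^11 square millimeters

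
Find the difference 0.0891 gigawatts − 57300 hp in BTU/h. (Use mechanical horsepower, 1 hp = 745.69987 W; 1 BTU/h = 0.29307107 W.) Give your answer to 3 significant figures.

0.0891 GW = 3.04022e+8 BTU/h and 57300 hp = 1.45796e+8 BTU/h.
3.04022e+8 − 1.45796e+8 ≈ 1.58e+8 BTU/h.

1.58e+8 BTU/h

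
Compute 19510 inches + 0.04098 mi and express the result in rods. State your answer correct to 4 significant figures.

111.6 rod

19510 in = 98.5354 rod and 0.04098 mi = 13.1136 rod.
98.5354 + 13.1136 ≈ 111.6 rod.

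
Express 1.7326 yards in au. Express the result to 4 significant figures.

1 yd = 6.11239e-12 au.
Then 1.7326 × 6.11239e-12 ≈ 1.059e-11 au.

1.059e-11 astronomical units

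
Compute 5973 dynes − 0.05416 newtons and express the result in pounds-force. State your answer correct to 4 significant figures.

0.001252 lbf

5973 dyn = 0.0134278 lbf and 0.05416 N = 0.0121757 lbf.
0.0134278 − 0.0121757 ≈ 0.001252 lbf.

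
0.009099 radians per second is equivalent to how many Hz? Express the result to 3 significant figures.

1 rad/s = 0.159155 Hz.
Thus 0.009099 × 0.159155 ≈ 0.00145 Hz.

0.00145 Hz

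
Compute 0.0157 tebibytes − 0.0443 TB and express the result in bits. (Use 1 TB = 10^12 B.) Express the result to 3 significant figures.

-2.16e+11 bits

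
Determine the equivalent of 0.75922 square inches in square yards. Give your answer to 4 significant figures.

1 in² = 0.000771605 yd².
So 0.75922 × 0.000771605 ≈ 0.0005858 yd².

0.0005858 square yards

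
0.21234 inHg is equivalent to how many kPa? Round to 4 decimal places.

1 inHg = 3.38639 kPa.
Then 0.21234 × 3.38639 ≈ 0.7191 kPa.

0.7191 kPa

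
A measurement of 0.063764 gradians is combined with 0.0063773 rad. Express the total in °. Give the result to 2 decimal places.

0.063764 grad = 0.0573876 ° and 0.0063773 rad = 0.365392 °.
0.0573876 + 0.365392 ≈ 0.42 °.

0.42 degrees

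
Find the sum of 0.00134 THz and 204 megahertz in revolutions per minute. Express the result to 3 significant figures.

9.26e+10 rpm

0.00134 THz = 8.04000e+10 rpm and 204 MHz = 1.22400e+10 rpm.
8.04000e+10 + 1.22400e+10 ≈ 9.26e+10 rpm.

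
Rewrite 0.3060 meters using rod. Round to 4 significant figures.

1 meter = 0.198839 rod.
Then 0.3060 × 0.198839 ≈ 0.06084 rod.

0.06084 rods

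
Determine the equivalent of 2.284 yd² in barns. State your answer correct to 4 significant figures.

1 square yard = 8.36127 × 10^27 barn.
So 2.284 × 8.36127 × 10^27 ≈ 1.910 × 10^28 barn.

1.910 × 10^28 barns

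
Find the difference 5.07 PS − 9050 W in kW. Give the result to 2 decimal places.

-5.32 kilowatts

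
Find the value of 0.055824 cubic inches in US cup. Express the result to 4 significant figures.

0.003867 US cup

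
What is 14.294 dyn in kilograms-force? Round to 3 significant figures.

1 dyn = 1.01972 × 10^-6 kgf.
Then 14.294 × 1.01972 × 10^-6 ≈ 1.46 × 10^-5 kgf.

1.46 × 10^-5 kgf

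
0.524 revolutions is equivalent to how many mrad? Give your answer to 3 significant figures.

1 rev = 6283.19 mrad.
So 0.524 × 6283.19 ≈ 3290 mrad.

3290 mrad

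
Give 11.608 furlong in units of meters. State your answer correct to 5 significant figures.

2335.2 m

1 furlong = 201.168 m.
11.608 × 201.168 ≈ 2335.2 m.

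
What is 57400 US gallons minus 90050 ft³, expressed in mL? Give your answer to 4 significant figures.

57400 US gal = 2.17283 × 10^8 mL and 90050 ft³ = 2.54993 × 10^9 mL.
2.17283 × 10^8 − 2.54993 × 10^9 ≈ -2.333 × 10^9 mL.

-2.333 × 10^9 milliliters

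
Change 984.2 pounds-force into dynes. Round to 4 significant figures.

4.378e+8 dyn

1 pound-force = 444822 dynes.
984.2 × 444822 ≈ 4.378e+8 dyn.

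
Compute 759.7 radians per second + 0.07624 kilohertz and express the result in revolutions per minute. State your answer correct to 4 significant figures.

11830 rpm

759.7 rad/s = 7254.60 rpm and 0.07624 kHz = 4574.40 rpm.
7254.60 + 4574.40 ≈ 11830 rpm.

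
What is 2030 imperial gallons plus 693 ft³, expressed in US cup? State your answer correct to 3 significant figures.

122000 US cups

2030 imp gal = 39006.9 US cup and 693 ft³ = 82944.0 US cup.
39006.9 + 82944.0 ≈ 122000 US cup.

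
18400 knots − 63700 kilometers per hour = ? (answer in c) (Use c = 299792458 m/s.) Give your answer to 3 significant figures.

18400 kn = 3.15744e-5 c and 63700 km/h = 5.90223e-5 c.
3.15744e-5 − 5.90223e-5 ≈ -2.74e-5 c.

-2.74e-5 c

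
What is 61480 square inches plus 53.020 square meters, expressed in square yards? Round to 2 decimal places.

110.85 square yards

61480 in² = 47.4383 yd² and 53.020 m² = 63.4114 yd².
47.4383 + 63.4114 ≈ 110.85 yd².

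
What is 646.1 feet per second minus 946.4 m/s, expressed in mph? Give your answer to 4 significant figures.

-1677 miles per hour

646.1 ft/s = 440.523 mph and 946.4 m/s = 2117.04 mph.
440.523 − 2117.04 ≈ -1677 mph.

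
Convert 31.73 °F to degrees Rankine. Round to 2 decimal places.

491.40 degrees Rankine

°R = °F + 459.67.
Applying the formula gives 491.40 °R.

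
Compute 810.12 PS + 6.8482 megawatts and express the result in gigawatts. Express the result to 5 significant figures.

810.12 PS = 0.000595842 GW and 6.8482 MW = 0.00684820 GW.
0.000595842 + 0.00684820 ≈ 0.0074440 GW.

0.0074440 GW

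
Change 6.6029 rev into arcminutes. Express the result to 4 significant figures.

1 revolution = 21600.0 arcminutes.
Thus 6.6029 × 21600.0 ≈ 142600 arcmin.

142600 arcmin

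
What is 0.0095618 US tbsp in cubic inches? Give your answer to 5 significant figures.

1 US tbsp = 0.902344 in³.
So 0.0095618 × 0.902344 ≈ 0.0086280 in³.

0.0086280 in³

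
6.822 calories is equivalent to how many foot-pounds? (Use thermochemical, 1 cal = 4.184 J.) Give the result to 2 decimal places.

1 calorie = 3.08596 ft·lbf.
6.822 × 3.08596 ≈ 21.05 ft·lbf.

21.05 ft·lbf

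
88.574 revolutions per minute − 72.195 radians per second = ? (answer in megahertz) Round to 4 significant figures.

88.574 rpm = 1.47623 × 10^-6 MHz and 72.195 rad/s = 1.14902 × 10^-5 MHz.
1.47623 × 10^-6 − 1.14902 × 10^-5 ≈ -1.001 × 10^-5 MHz.

-1.001 × 10^-5 MHz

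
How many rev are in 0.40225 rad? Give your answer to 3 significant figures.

0.0640 rev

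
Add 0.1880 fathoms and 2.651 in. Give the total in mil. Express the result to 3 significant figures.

0.1880 fathom = 13536.0 mil and 2.651 in = 2651.00 mil.
13536.0 + 2651.00 ≈ 16200 mil.

16200 mil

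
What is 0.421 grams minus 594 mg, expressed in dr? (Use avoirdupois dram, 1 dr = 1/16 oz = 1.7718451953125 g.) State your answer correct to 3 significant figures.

-0.0976 dr

0.421 g = 0.237605 dr and 594 mg = 0.335244 dr.
0.237605 − 0.335244 ≈ -0.0976 dr.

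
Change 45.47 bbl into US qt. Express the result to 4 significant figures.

7639 US qt

1 bbl = 168.000 US qt.
Then 45.47 × 168.000 ≈ 7639 US qt.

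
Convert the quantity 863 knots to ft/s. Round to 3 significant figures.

1 knot = 1.68781 feet per second.
Then 863 × 1.68781 ≈ 1460 ft/s.

1460 feet per second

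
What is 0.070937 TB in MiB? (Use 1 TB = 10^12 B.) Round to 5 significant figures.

67651 MiB

1 terabyte = 953674 mebibytes.
Thus 0.070937 × 953674 ≈ 67651 MiB.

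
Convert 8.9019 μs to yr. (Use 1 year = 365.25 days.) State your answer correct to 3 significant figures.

2.82e-13 yr

1 microsecond = 3.16881e-14 yr.
Thus 8.9019 × 3.16881e-14 ≈ 2.82e-13 yr.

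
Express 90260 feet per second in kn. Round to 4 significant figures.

1 ft/s = 0.592484 kn.
Thus 90260 × 0.592484 ≈ 53480 kn.

53480 kn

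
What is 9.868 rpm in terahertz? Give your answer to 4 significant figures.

1 rpm = 1.66667e-14 THz.
So 9.868 × 1.66667e-14 ≈ 1.645e-13 THz.

1.645e-13 terahertz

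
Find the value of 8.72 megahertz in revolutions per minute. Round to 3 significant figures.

1 megahertz = 6.00000e+7 rpm.
Then 8.72 × 6.00000e+7 ≈ 5.23e+8 rpm.

5.23e+8 revolutions per minute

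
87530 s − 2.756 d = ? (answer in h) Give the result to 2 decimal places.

87530 s = 24.3139 h and 2.756 d = 66.1440 h.
24.3139 − 66.1440 ≈ -41.83 h.

-41.83 hours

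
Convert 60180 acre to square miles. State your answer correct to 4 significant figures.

94.03 square miles

1 acre = 0.00156250 square miles.
Then 60180 × 0.00156250 ≈ 94.03 mi².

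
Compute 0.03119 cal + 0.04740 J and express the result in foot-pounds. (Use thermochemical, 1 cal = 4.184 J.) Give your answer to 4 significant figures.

0.1312 foot-pounds

0.03119 cal = 0.0962511 ft·lbf and 0.04740 J = 0.0349604 ft·lbf.
0.0962511 + 0.0349604 ≈ 0.1312 ft·lbf.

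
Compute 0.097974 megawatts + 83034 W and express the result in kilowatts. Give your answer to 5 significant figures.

0.097974 MW = 97.9740 kW and 83034 W = 83.0340 kW.
97.9740 + 83.0340 ≈ 181.01 kW.

181.01 kW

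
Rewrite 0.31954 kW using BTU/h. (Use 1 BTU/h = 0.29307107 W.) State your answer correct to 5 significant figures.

1 kilowatt = 3412.14 BTU/h.
0.31954 × 3412.14 ≈ 1090.3 BTU/h.

1090.3 BTU per hour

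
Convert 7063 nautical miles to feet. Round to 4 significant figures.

1 nmi = 6076.12 feet.
So 7063 × 6076.12 ≈ 4.292e+7 ft.

4.292e+7 feet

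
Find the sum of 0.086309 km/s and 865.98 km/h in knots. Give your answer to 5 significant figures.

635.36 knots

0.086309 km/s = 167.771 kn and 865.98 km/h = 467.592 kn.
167.771 + 467.592 ≈ 635.36 kn.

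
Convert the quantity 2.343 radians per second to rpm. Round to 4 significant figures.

22.37 revolutions per minute

1 radian per second = 9.54930 revolutions per minute.
Thus 2.343 × 9.54930 ≈ 22.37 rpm.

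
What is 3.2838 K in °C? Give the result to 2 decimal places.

-269.87 °C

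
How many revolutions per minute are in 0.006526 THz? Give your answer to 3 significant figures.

1 THz = 6.00000e+13 revolutions per minute.
Thus 0.006526 × 6.00000e+13 ≈ 3.92e+11 rpm.

3.92e+11 rpm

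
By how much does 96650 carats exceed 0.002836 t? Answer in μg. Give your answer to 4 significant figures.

96650 ct = 1.93300e+10 μg and 0.002836 t = 2.83600e+9 μg.
1.93300e+10 − 2.83600e+9 ≈ 1.649e+10 μg.

1.649e+10 micrograms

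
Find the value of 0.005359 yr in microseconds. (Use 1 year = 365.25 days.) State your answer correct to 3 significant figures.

1.69e+11 μs

1 year = 3.15576e+13 μs.
So 0.005359 × 3.15576e+13 ≈ 1.69e+11 μs.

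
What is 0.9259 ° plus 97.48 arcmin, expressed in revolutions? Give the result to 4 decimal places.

0.9259 ° = 0.00257194 rev and 97.48 arcmin = 0.00451296 rev.
0.00257194 + 0.00451296 ≈ 0.0071 rev.

0.0071 rev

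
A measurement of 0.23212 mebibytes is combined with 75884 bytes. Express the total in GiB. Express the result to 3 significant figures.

0.23212 MiB = 0.000226680 GiB and 75884 B = 7.06725e-5 GiB.
0.000226680 + 7.06725e-5 ≈ 0.000297 GiB.

0.000297 gibibytes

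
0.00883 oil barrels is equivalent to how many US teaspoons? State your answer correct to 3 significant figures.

285 US tsp

1 bbl = 32256.0 US tsp.
Then 0.00883 × 32256.0 ≈ 285 US tsp.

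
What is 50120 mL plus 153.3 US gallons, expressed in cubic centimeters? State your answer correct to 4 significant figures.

630400 cubic centimeters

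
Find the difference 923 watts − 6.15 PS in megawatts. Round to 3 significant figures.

-0.00360 MW

923 W = 0.000923000 MW and 6.15 PS = 0.00452332 MW.
0.000923000 − 0.00452332 ≈ -0.00360 MW.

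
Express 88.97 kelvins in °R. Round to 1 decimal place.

°R = K × 9/5.
Applying the formula gives 160.1 °R.

160.1 °R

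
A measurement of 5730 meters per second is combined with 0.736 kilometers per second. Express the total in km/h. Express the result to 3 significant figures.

5730 m/s = 20628.0 km/h and 0.736 km/s = 2649.60 km/h.
20628.0 + 2649.60 ≈ 23300 km/h.

23300 kilometers per hour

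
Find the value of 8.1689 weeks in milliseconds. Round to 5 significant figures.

4.9406e+9 milliseconds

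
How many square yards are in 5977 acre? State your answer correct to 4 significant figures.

2.893e+7 yd²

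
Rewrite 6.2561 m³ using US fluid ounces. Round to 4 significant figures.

1 cubic meter = 33814.0 US fl oz.
So 6.2561 × 33814.0 ≈ 211500 US fl oz.

211500 US fluid ounces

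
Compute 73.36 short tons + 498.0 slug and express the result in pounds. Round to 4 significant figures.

73.36 short ton = 146720 lb and 498.0 slug = 16022.7 lb.
146720 + 16022.7 ≈ 162700 lb.

162700 lb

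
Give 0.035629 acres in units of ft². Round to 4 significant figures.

1552 square feet

1 acre = 43560.0 square feet.
Then 0.035629 × 43560.0 ≈ 1552 ft².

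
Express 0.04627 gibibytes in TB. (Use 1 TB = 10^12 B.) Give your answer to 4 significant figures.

4.968e-5 TB

1 gibibyte = 0.00107374 TB.
Then 0.04627 × 0.00107374 ≈ 4.968e-5 TB.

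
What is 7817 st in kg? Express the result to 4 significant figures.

1 stone = 6.35029 kg.
Then 7817 × 6.35029 ≈ 49640 kg.

49640 kilograms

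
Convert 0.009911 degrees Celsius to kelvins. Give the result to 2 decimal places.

273.16 K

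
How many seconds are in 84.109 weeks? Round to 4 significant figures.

1 wk = 604800 seconds.
So 84.109 × 604800 ≈ 5.087 × 10^7 s.

5.087 × 10^7 s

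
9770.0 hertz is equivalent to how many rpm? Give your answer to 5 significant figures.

1 hertz = 60.0000 rpm.
9770.0 × 60.0000 ≈ 586200 rpm.

586200 revolutions per minute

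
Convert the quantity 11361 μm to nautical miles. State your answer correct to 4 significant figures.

1 micrometer = 5.39957 × 10^-10 nmi.
So 11361 × 5.39957 × 10^-10 ≈ 6.134 × 10^-6 nmi.

6.134 × 10^-6 nautical miles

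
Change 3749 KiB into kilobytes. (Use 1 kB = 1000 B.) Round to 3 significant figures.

3840 kB

1 kibibyte = 1.02400 kilobytes.
Thus 3749 × 1.02400 ≈ 3840 kB.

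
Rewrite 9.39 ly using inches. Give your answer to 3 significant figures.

1 light-year = 3.72470 × 10^17 inches.
Thus 9.39 × 3.72470 × 10^17 ≈ 3.50 × 10^18 in.

3.50 × 10^18 in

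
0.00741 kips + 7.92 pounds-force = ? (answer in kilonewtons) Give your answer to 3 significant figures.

0.00741 kip = 0.0329613 kN and 7.92 lbf = 0.0352299 kN.
0.0329613 + 0.0352299 ≈ 0.0682 kN.

0.0682 kN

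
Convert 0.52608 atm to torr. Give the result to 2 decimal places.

1 atmosphere = 760.000 torr.
0.52608 × 760.000 ≈ 399.82 torr.

399.82 torr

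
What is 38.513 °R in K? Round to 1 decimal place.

21.4 kelvins

°R = K × 9/5.
Applying the formula gives 21.4 K.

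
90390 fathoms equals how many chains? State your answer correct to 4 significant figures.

8217 chain

1 fathom = 0.0909091 chain.
So 90390 × 0.0909091 ≈ 8217 chain.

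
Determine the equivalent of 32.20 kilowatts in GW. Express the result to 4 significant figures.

1 kilowatt = 1.00000e-6 gigawatts.
So 32.20 × 1.00000e-6 ≈ 3.220e-5 GW.

3.220e-5 gigawatts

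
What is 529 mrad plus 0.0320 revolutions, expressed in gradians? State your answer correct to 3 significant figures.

46.5 grad

529 mrad = 33.6772 grad and 0.0320 rev = 12.8000 grad.
33.6772 + 12.8000 ≈ 46.5 grad.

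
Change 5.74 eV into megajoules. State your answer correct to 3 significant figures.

9.20 × 10^-25 MJ

1 eV = 1.60218 × 10^-25 megajoules.
Thus 5.74 × 1.60218 × 10^-25 ≈ 9.20 × 10^-25 MJ.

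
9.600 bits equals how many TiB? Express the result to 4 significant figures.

1.091 × 10^-12 TiB

1 bit = 1.13687 × 10^-13 TiB.
So 9.600 × 1.13687 × 10^-13 ≈ 1.091 × 10^-12 TiB.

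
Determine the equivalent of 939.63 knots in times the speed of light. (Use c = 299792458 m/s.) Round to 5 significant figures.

1 knot = 1.71600 × 10^-9 c.
Thus 939.63 × 1.71600 × 10^-9 ≈ 1.6124 × 10^-6 c.

1.6124 × 10^-6 times the speed of light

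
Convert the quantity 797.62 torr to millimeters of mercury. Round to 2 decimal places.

797.62 mmHg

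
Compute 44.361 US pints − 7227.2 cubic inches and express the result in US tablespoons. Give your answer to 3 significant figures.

44.361 US pt = 1419.55 US tbsp and 7227.2 in³ = 8009.36 US tbsp.
1419.55 − 8009.36 ≈ -6590 US tbsp.

-6590 US tbsp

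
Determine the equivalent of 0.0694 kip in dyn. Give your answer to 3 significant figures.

1 kip = 4.44822e+8 dyn.
0.0694 × 4.44822e+8 ≈ 3.09e+7 dyn.

3.09e+7 dyn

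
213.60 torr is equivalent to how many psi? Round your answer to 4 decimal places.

4.1303 psi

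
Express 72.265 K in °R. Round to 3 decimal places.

°R = K × 9/5.
Applying the formula gives 130.077 °R.

130.077 degrees Rankine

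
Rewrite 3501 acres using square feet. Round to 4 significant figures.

1 acre = 43560.0 ft².
Thus 3501 × 43560.0 ≈ 1.525 × 10^8 ft².

1.525 × 10^8 ft²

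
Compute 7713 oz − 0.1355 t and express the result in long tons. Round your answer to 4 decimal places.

0.0818 long ton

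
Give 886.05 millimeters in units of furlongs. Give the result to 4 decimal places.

0.0044 furlong

1 mm = 4.97097 × 10^-6 furlong.
So 886.05 × 4.97097 × 10^-6 ≈ 0.0044 furlong.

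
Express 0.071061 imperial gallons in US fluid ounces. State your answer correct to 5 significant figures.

10.924 US fluid ounces

1 imp gal = 153.722 US fluid ounces.
Then 0.071061 × 153.722 ≈ 10.924 US fl oz.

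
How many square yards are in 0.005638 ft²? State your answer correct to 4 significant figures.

0.0006264 yd²

1 square foot = 0.111111 yd².
So 0.005638 × 0.111111 ≈ 0.0006264 yd².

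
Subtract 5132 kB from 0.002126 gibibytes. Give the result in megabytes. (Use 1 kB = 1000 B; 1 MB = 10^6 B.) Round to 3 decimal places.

0.002126 GiB = 2.28278 MB and 5132 kB = 5.13200 MB.
2.28278 − 5.13200 ≈ -2.849 MB.

-2.849 MB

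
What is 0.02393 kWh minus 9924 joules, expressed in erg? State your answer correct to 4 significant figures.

7.622 × 10^11 erg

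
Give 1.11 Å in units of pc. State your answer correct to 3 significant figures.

3.60e-27 parsecs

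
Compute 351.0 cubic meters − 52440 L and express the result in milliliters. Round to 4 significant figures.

2.986 × 10^8 milliliters

351.0 m³ = 3.51000 × 10^8 mL and 52440 L = 5.24400 × 10^7 mL.
3.51000 × 10^8 − 5.24400 × 10^7 ≈ 2.986 × 10^8 mL.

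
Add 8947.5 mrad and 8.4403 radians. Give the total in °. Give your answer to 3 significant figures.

996 °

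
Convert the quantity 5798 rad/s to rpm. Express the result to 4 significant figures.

55370 rpm

1 rad/s = 9.54930 revolutions per minute.
Then 5798 × 9.54930 ≈ 55370 rpm.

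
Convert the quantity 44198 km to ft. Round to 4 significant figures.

1.450e+8 ft

1 km = 3280.84 ft.
44198 × 3280.84 ≈ 1.450e+8 ft.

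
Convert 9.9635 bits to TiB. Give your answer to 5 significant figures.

1.1327 × 10^-12 tebibytes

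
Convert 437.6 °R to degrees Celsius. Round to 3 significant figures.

°R = (°C + 273.15) × 9/5.
Applying the formula gives -30.0 °C.

-30.0 degrees Celsius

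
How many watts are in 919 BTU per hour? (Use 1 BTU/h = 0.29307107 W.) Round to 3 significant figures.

269 W

1 BTU per hour = 0.293071 watts.
Thus 919 × 0.293071 ≈ 269 W.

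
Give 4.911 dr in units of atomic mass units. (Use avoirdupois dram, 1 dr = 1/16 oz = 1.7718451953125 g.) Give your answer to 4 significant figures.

5.240e+24 atomic mass units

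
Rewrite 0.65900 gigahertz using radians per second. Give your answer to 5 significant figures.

1 GHz = 6.28319e+9 rad/s.
Thus 0.65900 × 6.28319e+9 ≈ 4.1406e+9 rad/s.

4.1406e+9 rad/s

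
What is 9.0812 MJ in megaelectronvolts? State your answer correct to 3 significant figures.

1 MJ = 6.24151 × 10^18 MeV.
So 9.0812 × 6.24151 × 10^18 ≈ 5.67 × 10^19 MeV.

5.67 × 10^19 MeV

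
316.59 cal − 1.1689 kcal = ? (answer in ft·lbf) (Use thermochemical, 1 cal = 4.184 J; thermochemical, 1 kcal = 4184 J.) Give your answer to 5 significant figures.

316.59 cal = 976.984 ft·lbf and 1.1689 kcal = 3607.18 ft·lbf.
976.984 − 3607.18 ≈ -2630.2 ft·lbf.

-2630.2 foot-pounds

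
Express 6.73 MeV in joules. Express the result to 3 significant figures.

1.08e-12 joules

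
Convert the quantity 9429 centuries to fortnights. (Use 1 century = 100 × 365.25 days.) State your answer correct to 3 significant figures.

1 century = 2608.93 fortnights.
Thus 9429 × 2608.93 ≈ 2.46 × 10^7 fortnight.

2.46 × 10^7 fortnights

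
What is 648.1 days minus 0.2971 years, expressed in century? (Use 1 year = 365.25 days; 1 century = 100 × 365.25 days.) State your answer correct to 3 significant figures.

0.0148 centuries

648.1 d = 0.0177440 century and 0.2971 yr = 0.00297100 century.
0.0177440 − 0.00297100 ≈ 0.0148 century.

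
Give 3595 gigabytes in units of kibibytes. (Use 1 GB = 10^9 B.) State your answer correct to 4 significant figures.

3.511 × 10^9 kibibytes

1 GB = 976562.5 kibibytes.
Then 3595 × 976562.5 ≈ 3.511 × 10^9 KiB.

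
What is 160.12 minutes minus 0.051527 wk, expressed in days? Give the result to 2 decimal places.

160.12 min = 0.111194 d and 0.051527 wk = 0.360689 d.
0.111194 − 0.360689 ≈ -0.25 d.

-0.25 days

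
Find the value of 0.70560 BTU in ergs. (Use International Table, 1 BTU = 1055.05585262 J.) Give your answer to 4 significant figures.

7.444e+9 erg

1 BTU = 1.055056e+10 ergs.
So 0.70560 × 1.055056e+10 ≈ 7.444e+9 erg.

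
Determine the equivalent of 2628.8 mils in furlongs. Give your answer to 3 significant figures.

1 mil = 1.26263e-7 furlong.
Thus 2628.8 × 1.26263e-7 ≈ 0.000332 furlong.

0.000332 furlong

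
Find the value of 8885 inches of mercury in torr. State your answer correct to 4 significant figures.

225700 torr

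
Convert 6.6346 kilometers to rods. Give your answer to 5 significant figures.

1319.2 rod

1 kilometer = 198.839 rod.
Thus 6.6346 × 198.839 ≈ 1319.2 rod.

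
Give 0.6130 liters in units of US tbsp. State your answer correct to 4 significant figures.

41.46 US tbsp

1 L = 67.6280 US tbsp.
Then 0.6130 × 67.6280 ≈ 41.46 US tbsp.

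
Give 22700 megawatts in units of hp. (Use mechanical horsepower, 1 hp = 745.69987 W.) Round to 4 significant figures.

1 megawatt = 1341.02 hp.
Then 22700 × 1341.02 ≈ 3.044e+7 hp.

3.044e+7 hp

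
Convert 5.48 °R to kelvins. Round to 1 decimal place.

3.0 K

°R = K × 9/5.
Applying the formula gives 3.0 K.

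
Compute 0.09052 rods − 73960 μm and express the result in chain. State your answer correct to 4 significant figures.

0.01895 chain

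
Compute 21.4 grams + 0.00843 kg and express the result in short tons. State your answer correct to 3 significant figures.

21.4 g = 2.35895e-5 short ton and 0.00843 kg = 9.29248e-6 short ton.
2.35895e-5 + 9.29248e-6 ≈ 3.29e-5 short ton.

3.29e-5 short ton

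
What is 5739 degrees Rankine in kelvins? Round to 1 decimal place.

3188.3 K

°R = K × 9/5.
Applying the formula gives 3188.3 K.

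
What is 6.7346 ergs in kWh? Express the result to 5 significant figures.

1.8707 × 10^-13 kWh

1 erg = 2.77778 × 10^-14 kWh.
Thus 6.7346 × 2.77778 × 10^-14 ≈ 1.8707 × 10^-13 kWh.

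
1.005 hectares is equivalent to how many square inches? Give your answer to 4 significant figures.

1.558e+7 square inches

1 hectare = 1.55000e+7 in².
So 1.005 × 1.55000e+7 ≈ 1.558e+7 in².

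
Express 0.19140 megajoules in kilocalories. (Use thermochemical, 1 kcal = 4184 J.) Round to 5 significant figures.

1 MJ = 239.006 kcal.
So 0.19140 × 239.006 ≈ 45.746 kcal.

45.746 kcal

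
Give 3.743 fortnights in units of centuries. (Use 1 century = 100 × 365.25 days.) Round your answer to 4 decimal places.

1 fortnight = 0.000383299 centuries.
So 3.743 × 0.000383299 ≈ 0.0014 century.

0.0014 century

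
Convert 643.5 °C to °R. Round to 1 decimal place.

°R = (°C + 273.15) × 9/5.
Applying the formula gives 1650.0 °R.

1650.0 °R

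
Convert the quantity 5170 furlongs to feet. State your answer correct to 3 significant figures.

1 furlong = 660.000 feet.
Thus 5170 × 660.000 ≈ 3.41 × 10^6 ft.

3.41 × 10^6 feet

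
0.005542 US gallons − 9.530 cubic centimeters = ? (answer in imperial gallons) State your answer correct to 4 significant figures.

0.002518 imp gal

0.005542 US gal = 0.00461468 imp gal and 9.530 cm³ = 0.00209631 imp gal.
0.00461468 − 0.00209631 ≈ 0.002518 imp gal.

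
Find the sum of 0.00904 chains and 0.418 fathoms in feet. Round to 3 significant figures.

3.10 ft

0.00904 chain = 0.596640 ft and 0.418 fathom = 2.50800 ft.
0.596640 + 2.50800 ≈ 3.10 ft.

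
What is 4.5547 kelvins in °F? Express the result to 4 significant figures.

K = (°F + 459.67) × 5/9.
Applying the formula gives -451.5 °F.

-451.5 °F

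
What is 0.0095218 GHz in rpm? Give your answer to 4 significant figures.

5.713 × 10^8 revolutions per minute

1 gigahertz = 6.00000 × 10^10 rpm.
Thus 0.0095218 × 6.00000 × 10^10 ≈ 5.713 × 10^8 rpm.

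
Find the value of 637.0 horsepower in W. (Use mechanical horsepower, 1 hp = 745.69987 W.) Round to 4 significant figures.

1 horsepower = 745.700 watts.
So 637.0 × 745.700 ≈ 475000 W.

475000 W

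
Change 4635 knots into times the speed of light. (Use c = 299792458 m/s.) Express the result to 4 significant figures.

1 knot = 1.71600 × 10^-9 c.
Then 4635 × 1.71600 × 10^-9 ≈ 7.954 × 10^-6 c.

7.954 × 10^-6 c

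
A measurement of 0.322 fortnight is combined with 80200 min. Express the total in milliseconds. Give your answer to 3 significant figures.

5.20e+9 milliseconds

0.322 fortnight = 3.89491e+8 ms and 80200 min = 4.81200e+9 ms.
3.89491e+8 + 4.81200e+9 ≈ 5.20e+9 ms.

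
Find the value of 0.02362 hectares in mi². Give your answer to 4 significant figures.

9.120 × 10^-5 mi²

1 hectare = 0.00386102 mi².
Then 0.02362 × 0.00386102 ≈ 9.120 × 10^-5 mi².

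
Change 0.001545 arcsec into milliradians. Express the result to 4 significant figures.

7.490 × 10^-6 milliradians

1 arcsec = 0.00484814 mrad.
Thus 0.001545 × 0.00484814 ≈ 7.490 × 10^-6 mrad.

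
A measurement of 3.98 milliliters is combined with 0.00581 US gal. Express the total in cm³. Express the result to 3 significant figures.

3.98 mL = 3.98000 cm³ and 0.00581 US gal = 21.9932 cm³.
3.98000 + 21.9932 ≈ 26.0 cm³.

26.0 cubic centimeters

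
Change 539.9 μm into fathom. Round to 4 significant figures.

0.0002952 fathom

1 μm = 5.46807 × 10^-7 fathoms.
So 539.9 × 5.46807 × 10^-7 ≈ 0.0002952 fathom.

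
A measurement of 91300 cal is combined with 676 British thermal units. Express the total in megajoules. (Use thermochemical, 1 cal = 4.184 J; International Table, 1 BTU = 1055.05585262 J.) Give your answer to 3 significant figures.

1.10 MJ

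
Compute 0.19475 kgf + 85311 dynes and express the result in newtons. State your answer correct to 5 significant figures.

2.7630 N

0.19475 kgf = 1.90985 N and 85311 dyn = 0.853110 N.
1.90985 + 0.853110 ≈ 2.7630 N.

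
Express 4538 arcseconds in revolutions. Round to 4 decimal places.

0.0035 rev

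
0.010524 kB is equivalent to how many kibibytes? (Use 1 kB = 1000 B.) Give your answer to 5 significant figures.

1 kB = 0.9765625 KiB.
So 0.010524 × 0.9765625 ≈ 0.010277 KiB.

0.010277 KiB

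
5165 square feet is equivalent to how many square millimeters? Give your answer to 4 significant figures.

4.798e+8 mm²

1 ft² = 92903.0 mm².
5165 × 92903.0 ≈ 4.798e+8 mm².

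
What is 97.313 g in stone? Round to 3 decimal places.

1 g = 0.000157473 st.
97.313 × 0.000157473 ≈ 0.015 st.

0.015 stone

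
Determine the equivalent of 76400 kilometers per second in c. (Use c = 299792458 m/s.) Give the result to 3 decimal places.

0.255 c

1 km/s = 3.33564 × 10^-6 c.
76400 × 3.33564 × 10^-6 ≈ 0.255 c.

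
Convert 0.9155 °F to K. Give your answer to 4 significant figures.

K = (°F + 459.67) × 5/9.
Applying the formula gives 255.9 K.

255.9 K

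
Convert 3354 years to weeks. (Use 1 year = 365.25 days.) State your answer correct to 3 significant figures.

1 yr = 52.1786 wk.
Then 3354 × 52.1786 ≈ 175000 wk.

175000 weeks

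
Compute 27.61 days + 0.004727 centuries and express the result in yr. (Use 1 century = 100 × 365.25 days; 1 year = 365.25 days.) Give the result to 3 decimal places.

27.61 d = 0.0755921 yr and 0.004727 century = 0.472700 yr.
0.0755921 + 0.472700 ≈ 0.548 yr.

0.548 years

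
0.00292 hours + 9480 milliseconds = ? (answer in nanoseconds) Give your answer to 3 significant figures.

2.00e+10 nanoseconds

0.00292 h = 1.05120e+10 ns and 9480 ms = 9.48000e+9 ns.
1.05120e+10 + 9.48000e+9 ≈ 2.00e+10 ns.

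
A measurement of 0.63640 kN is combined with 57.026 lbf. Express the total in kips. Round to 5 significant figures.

0.20009 kips

0.63640 kN = 0.143068 kip and 57.026 lbf = 0.0570260 kip.
0.143068 + 0.0570260 ≈ 0.20009 kip.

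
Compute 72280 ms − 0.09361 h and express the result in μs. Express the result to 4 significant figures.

-2.647 × 10^8 μs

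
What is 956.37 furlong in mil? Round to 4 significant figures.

7.574e+9 mils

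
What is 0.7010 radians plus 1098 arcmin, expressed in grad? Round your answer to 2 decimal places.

64.96 grad

0.7010 rad = 44.6270 grad and 1098 arcmin = 20.3333 grad.
44.6270 + 20.3333 ≈ 64.96 grad.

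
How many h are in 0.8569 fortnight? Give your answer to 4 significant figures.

287.9 hours

1 fortnight = 336.000 h.
So 0.8569 × 336.000 ≈ 287.9 h.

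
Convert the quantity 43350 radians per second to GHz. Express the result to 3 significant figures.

6.90 × 10^-6 GHz

1 radian per second = 1.59155 × 10^-10 gigahertz.
Then 43350 × 1.59155 × 10^-10 ≈ 6.90 × 10^-6 GHz.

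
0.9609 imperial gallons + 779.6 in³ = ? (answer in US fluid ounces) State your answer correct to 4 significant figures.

0.9609 imp gal = 147.711 US fl oz and 779.6 in³ = 431.986 US fl oz.
147.711 + 431.986 ≈ 579.7 US fl oz.

579.7 US fluid ounces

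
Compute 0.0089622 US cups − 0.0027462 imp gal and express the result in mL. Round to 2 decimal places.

-10.36 mL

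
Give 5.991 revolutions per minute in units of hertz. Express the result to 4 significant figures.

1 revolution per minute = 0.0166667 Hz.
Then 5.991 × 0.0166667 ≈ 0.09985 Hz.

0.09985 Hz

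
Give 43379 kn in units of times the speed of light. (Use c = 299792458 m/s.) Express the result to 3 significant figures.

7.44 × 10^-5 times the speed of light

1 kn = 1.71600 × 10^-9 times the speed of light.
Then 43379 × 1.71600 × 10^-9 ≈ 7.44 × 10^-5 c.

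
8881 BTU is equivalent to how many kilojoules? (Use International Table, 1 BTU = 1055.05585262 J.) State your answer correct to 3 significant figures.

9370 kJ

1 BTU = 1.05506 kilojoules.
8881 × 1.05506 ≈ 9370 kJ.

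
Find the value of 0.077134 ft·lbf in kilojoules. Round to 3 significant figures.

1 foot-pound = 0.00135582 kJ.
Then 0.077134 × 0.00135582 ≈ 0.000105 kJ.

0.000105 kJ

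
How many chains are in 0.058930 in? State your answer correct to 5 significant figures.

7.4407 × 10^-5 chains

1 in = 0.00126263 chain.
Thus 0.058930 × 0.00126263 ≈ 7.4407 × 10^-5 chain.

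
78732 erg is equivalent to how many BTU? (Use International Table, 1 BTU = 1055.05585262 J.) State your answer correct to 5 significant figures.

1 erg = 9.47817e-11 BTU.
So 78732 × 9.47817e-11 ≈ 7.4624e-6 BTU.

7.4624e-6 British thermal units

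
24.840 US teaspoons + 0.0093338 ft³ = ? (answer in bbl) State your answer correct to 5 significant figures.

0.0024325 oil barrels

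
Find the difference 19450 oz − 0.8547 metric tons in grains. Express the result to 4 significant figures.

-4.681 × 10^6 gr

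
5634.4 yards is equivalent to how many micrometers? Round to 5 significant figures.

1 yard = 914400 micrometers.
So 5634.4 × 914400 ≈ 5.1521 × 10^9 μm.

5.1521 × 10^9 μm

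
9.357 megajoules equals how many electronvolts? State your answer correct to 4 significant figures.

5.840e+25 eV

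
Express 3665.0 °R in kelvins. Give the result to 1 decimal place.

°R = K × 9/5.
Applying the formula gives 2036.1 K.

2036.1 K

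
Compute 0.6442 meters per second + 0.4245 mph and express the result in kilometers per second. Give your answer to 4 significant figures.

0.0008340 kilometers per second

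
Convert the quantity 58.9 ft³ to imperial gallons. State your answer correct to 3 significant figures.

367 imperial gallons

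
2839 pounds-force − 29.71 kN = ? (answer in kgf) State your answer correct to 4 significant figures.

-1742 kilograms-force

2839 lbf = 1287.75 kgf and 29.71 kN = 3029.58 kgf.
1287.75 − 3029.58 ≈ -1742 kgf.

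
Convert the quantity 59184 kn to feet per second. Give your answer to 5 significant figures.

99891 ft/s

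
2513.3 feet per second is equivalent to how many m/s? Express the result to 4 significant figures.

766.1 m/s

1 ft/s = 0.304800 meters per second.
Then 2513.3 × 0.304800 ≈ 766.1 m/s.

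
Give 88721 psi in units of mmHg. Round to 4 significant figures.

1 psi = 51.7149 mmHg.
Then 88721 × 51.7149 ≈ 4.588 × 10^6 mmHg.

4.588 × 10^6 mmHg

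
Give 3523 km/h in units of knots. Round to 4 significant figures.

1 kilometer per hour = 0.539957 kn.
Thus 3523 × 0.539957 ≈ 1902 kn.

1902 kn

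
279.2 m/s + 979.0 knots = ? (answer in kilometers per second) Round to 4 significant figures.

0.7828 km/s

279.2 m/s = 0.279200 km/s and 979.0 kn = 0.503641 km/s.
0.279200 + 0.503641 ≈ 0.7828 km/s.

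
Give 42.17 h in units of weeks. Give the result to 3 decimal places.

0.251 weeks

1 hour = 0.00595238 wk.
42.17 × 0.00595238 ≈ 0.251 wk.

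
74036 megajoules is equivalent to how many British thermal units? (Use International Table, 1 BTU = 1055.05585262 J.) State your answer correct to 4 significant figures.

1 MJ = 947.817 BTU.
So 74036 × 947.817 ≈ 7.017e+7 BTU.

7.017e+7 BTU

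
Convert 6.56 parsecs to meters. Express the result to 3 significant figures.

1 parsec = 3.08568 × 10^16 m.
Thus 6.56 × 3.08568 × 10^16 ≈ 2.02 × 10^17 m.

2.02 × 10^17 m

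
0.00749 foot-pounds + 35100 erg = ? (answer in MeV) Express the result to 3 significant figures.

0.00749 ft·lbf = 6.33830 × 10^10 MeV and 35100 erg = 2.19077 × 10^10 MeV.
6.33830 × 10^10 + 2.19077 × 10^10 ≈ 8.53 × 10^10 MeV.

8.53 × 10^10 MeV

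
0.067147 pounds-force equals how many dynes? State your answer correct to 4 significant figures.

29870 dyn

1 lbf = 444822 dyn.
Thus 0.067147 × 444822 ≈ 29870 dyn.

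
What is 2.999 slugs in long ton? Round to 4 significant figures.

0.04308 long ton

1 slug = 0.0143634 long ton.
Thus 2.999 × 0.0143634 ≈ 0.04308 long ton.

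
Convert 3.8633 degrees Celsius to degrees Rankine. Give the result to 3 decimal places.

°R = (°C + 273.15) × 9/5.
Applying the formula gives 498.624 °R.

498.624 °R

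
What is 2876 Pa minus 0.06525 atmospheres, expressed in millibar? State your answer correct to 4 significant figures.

2876 Pa = 28.7600 mbar and 0.06525 atm = 66.1146 mbar.
28.7600 − 66.1146 ≈ -37.35 mbar.

-37.35 millibar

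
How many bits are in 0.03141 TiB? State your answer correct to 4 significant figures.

1 TiB = 8.79609 × 10^12 bit.
0.03141 × 8.79609 × 10^12 ≈ 2.763 × 10^11 bit.

2.763 × 10^11 bits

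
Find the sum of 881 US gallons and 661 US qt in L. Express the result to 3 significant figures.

3960 liters

881 US gal = 3334.95 L and 661 US qt = 625.539 L.
3334.95 + 625.539 ≈ 3960 L.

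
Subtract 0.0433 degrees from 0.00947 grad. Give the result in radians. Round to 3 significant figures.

-0.000607 rad

0.00947 grad = 0.000148754 rad and 0.0433 ° = 0.000755728 rad.
0.000148754 − 0.000755728 ≈ -0.000607 rad.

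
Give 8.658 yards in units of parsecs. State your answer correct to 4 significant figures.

2.566e-16 parsecs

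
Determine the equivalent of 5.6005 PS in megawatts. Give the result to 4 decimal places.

1 PS = 0.000735499 megawatts.
5.6005 × 0.000735499 ≈ 0.0041 MW.

0.0041 megawatts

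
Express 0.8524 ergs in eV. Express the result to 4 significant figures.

5.320e+11 eV

1 erg = 6.24151e+11 eV.
Then 0.8524 × 6.24151e+11 ≈ 5.320e+11 eV.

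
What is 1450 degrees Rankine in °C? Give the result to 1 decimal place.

532.4 °C

°R = (°C + 273.15) × 9/5.
Applying the formula gives 532.4 °C.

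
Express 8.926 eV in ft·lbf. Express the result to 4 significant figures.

1 electronvolt = 1.18170e-19 ft·lbf.
Then 8.926 × 1.18170e-19 ≈ 1.055e-18 ft·lbf.

1.055e-18 ft·lbf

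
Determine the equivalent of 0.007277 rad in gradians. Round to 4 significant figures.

1 radian = 63.6620 grad.
0.007277 × 63.6620 ≈ 0.4633 grad.

0.4633 grad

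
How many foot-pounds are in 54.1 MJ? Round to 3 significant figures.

3.99 × 10^7 ft·lbf

1 MJ = 737562 foot-pounds.
Then 54.1 × 737562 ≈ 3.99 × 10^7 ft·lbf.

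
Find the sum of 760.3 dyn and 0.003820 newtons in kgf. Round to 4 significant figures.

760.3 dyn = 0.000775290 kgf and 0.003820 N = 0.000389532 kgf.
0.000775290 + 0.000389532 ≈ 0.001165 kgf.

0.001165 kilograms-force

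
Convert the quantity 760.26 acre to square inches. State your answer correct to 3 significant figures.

4.77e+9 square inches

1 acre = 6.27264e+6 in².
So 760.26 × 6.27264e+6 ≈ 4.77e+9 in².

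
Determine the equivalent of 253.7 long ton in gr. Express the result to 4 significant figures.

3.978 × 10^9 gr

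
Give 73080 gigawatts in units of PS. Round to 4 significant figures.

9.936e+10 PS

1 gigawatt = 1.35962e+6 PS.
Thus 73080 × 1.35962e+6 ≈ 9.936e+10 PS.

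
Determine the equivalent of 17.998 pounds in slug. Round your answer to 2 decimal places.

1 pound = 0.0310810 slugs.
17.998 × 0.0310810 ≈ 0.56 slug.

0.56 slugs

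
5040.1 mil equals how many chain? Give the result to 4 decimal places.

0.0064 chains

1 mil = 1.26263 × 10^-6 chain.
Then 5040.1 × 1.26263 × 10^-6 ≈ 0.0064 chain.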